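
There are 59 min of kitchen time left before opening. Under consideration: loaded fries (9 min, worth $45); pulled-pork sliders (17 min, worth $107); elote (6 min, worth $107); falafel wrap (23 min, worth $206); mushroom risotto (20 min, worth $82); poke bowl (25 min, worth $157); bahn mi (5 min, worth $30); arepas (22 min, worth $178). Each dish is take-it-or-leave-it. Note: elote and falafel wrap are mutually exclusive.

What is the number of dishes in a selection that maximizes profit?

The maximum profit within 59 min is 472.
One optimal bundle: elote + poke bowl + bahn mi + arepas (58 min).
Every optimal selection uses 4 dishes.

4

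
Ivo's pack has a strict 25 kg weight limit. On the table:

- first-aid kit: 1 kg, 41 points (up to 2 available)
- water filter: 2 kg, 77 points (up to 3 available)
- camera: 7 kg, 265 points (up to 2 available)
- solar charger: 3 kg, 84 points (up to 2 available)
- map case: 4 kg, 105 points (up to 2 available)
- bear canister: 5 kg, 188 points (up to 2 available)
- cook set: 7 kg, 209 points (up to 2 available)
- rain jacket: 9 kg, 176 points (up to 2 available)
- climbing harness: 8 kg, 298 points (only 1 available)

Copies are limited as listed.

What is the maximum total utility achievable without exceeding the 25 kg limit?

954

Density check — first-aid kit 41.00, water filter 38.50, camera 37.86 are the best per kg.
Greedy by ratio would take 2×first-aid kit + 3×water filter + 2×camera + solar charger: 25 kg used, total 927.
Dropping camera and solar charger frees 10 kg; slotting in 2×bear canister (10 kg) lifts the total to 954 at 25 kg.
That's the maximum — no swap from here does better than 954.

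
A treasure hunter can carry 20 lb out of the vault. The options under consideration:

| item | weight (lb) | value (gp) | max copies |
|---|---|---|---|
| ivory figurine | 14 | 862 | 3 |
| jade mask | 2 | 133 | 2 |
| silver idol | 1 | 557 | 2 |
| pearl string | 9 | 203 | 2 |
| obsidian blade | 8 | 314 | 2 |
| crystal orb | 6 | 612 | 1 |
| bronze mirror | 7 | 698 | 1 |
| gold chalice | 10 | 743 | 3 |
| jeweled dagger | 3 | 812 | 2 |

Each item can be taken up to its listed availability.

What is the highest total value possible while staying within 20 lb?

3702

Greedy by ratio would take 2×jade mask + 2×silver idol + crystal orb + 2×jeweled dagger: 18 lb used, total 3616.
Replace crystal orb with bronze mirror: the trade gains 86 net, giving 3702 at 19 lb.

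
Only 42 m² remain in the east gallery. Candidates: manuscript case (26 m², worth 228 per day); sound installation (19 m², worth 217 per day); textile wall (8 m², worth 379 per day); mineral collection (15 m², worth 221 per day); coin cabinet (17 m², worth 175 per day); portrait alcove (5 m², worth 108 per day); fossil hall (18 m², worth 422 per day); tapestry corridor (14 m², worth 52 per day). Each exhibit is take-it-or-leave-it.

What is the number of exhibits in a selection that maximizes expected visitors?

3

The maximum expected visitors within 42 m² is 1022.
One optimal bundle: textile wall + mineral collection + fossil hall (41 m²).
All optima have 3 exhibits.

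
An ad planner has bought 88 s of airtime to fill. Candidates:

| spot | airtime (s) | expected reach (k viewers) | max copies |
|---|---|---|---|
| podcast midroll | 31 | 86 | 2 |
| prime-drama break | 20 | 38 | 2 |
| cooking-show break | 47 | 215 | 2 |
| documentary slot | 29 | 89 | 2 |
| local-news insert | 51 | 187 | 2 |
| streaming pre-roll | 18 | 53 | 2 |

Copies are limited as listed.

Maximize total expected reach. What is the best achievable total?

Ranking by ratio (expected reach/s): cooking-show break 4.57, local-news insert 3.67, documentary slot 3.07.
Taking the top-ratio spots first gives cooking-show break + documentary slot for 304 (76 s).
The 29 s tied up in documentary slot is better spent on 2×streaming pre-roll — total rises to 321 (83 s).
Nothing else within 88 s beats 321.

321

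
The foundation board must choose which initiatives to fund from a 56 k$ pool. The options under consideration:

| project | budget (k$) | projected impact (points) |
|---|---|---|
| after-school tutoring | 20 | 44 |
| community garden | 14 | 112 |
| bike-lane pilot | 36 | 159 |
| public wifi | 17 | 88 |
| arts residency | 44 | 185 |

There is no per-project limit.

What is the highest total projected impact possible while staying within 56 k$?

448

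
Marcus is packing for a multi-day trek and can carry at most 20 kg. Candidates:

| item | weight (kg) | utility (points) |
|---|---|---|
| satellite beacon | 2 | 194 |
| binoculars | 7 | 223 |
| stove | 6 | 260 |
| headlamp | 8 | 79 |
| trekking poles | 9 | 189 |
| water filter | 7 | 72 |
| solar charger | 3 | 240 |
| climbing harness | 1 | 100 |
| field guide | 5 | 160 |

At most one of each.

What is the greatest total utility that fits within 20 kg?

1017

A density-first pass picks satellite beacon + stove + solar charger + climbing harness + field guide — 954 at 17 kg.
Replace field guide with binoculars: the trade gains 63 net, giving 1017 at 19 kg.
No other feasible combination exceeds 1017.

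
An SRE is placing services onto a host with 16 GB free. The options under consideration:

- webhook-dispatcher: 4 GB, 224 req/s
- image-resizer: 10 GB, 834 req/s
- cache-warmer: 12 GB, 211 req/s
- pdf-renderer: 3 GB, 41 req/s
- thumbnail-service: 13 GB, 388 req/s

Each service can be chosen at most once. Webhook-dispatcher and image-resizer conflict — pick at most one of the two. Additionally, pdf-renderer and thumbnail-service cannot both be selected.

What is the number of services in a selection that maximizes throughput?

2

The maximum throughput within 16 GB is 875.
image-resizer + pdf-renderer hits 875 at 13 GB.
Any selection reaching 875 contains exactly 2 services.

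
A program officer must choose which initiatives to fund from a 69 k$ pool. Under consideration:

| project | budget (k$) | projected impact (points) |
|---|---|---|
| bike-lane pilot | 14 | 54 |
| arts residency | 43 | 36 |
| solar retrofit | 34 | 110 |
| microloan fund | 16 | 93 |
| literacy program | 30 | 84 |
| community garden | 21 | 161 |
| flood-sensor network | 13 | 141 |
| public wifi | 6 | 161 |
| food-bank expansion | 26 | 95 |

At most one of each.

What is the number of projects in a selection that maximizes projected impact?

4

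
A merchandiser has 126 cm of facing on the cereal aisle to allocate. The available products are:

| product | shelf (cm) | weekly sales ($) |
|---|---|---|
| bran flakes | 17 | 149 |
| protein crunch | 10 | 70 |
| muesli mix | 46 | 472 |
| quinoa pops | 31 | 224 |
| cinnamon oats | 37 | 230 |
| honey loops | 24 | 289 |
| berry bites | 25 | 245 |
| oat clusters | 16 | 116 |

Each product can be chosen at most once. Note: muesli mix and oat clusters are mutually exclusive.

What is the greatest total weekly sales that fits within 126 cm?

1230

The ratio heuristic lands on bran flakes + protein crunch + muesli mix + honey loops + berry bites (1225) but leaves 4 cm idle.
Dropping bran flakes and protein crunch frees 27 cm; slotting in quinoa pops (31 cm) lifts the total to 1230 at 126 cm.
The closest alternative, bran flakes + protein crunch + muesli mix + honey loops + berry bites, reaches only 1225.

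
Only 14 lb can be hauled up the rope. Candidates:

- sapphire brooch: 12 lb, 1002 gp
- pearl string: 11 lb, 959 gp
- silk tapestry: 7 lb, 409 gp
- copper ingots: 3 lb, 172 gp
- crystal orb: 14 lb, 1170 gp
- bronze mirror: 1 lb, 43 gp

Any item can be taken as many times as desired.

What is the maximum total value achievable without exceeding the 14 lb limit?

1170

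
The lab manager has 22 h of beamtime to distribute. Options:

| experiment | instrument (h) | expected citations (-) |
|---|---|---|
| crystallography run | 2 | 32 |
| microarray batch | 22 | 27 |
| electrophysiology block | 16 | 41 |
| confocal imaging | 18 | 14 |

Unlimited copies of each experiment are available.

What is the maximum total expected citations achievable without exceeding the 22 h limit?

11×crystallography run uses 22 of the 22 h and totals 352.

352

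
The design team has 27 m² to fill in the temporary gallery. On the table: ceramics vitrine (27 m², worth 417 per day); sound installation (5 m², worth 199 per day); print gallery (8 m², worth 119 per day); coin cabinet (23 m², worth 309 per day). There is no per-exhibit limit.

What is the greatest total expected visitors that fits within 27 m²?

995

Taking 5×sound installation: 25 m² used, 995 in expected visitors.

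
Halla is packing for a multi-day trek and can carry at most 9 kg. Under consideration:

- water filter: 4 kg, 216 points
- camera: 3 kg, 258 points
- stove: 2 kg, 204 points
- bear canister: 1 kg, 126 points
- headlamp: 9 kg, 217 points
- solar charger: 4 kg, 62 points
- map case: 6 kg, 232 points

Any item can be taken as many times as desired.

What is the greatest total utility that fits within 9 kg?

1134

By utility per kg: bear canister 126.00, stove 102.00, camera 86.00, water filter 54.00 lead.
The ratio ordering already packs tightly: 9×bear canister, 9 kg, 1134.
Every other selection either busts 9 kg or fails to beat 1134.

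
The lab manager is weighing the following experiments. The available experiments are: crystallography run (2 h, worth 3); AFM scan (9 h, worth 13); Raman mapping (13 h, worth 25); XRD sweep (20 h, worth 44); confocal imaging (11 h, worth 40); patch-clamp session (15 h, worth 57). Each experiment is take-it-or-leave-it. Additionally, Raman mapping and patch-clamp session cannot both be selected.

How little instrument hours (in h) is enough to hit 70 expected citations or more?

24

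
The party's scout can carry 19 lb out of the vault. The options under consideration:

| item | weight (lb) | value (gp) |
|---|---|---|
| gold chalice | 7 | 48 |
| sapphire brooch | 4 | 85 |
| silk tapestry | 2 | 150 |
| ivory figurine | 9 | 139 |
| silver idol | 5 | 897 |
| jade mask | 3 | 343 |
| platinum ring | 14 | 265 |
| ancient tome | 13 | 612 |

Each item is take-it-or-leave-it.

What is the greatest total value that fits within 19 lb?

By value per lb: silver idol 179.40, jade mask 114.33, silk tapestry 75.00 lead.
Greedy by ratio would take sapphire brooch + silk tapestry + silver idol + jade mask: 14 lb used, total 1475.
The 4 lb tied up in sapphire brooch is better spent on ivory figurine — total rises to 1529 (19 lb).
Nothing else within 19 lb beats 1529.

1529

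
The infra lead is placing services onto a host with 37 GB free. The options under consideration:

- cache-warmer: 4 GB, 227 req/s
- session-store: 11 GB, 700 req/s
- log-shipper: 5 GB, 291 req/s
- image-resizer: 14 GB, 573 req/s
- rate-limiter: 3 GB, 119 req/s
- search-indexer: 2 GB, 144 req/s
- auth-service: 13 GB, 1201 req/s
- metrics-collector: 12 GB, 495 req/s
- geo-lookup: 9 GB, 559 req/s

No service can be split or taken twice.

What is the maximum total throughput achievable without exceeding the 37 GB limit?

Ranking by ratio (throughput/GB): auth-service 92.38, search-indexer 72.00, session-store 63.64, geo-lookup 62.11.
The ratio heuristic lands on session-store + search-indexer + auth-service + geo-lookup (2604) but leaves 2 GB idle.
Replace search-indexer with cache-warmer: the trade gains 83 net, giving 2687 at 37 GB.
The closest alternative, session-store + search-indexer + auth-service + geo-lookup, reaches only 2604.

2687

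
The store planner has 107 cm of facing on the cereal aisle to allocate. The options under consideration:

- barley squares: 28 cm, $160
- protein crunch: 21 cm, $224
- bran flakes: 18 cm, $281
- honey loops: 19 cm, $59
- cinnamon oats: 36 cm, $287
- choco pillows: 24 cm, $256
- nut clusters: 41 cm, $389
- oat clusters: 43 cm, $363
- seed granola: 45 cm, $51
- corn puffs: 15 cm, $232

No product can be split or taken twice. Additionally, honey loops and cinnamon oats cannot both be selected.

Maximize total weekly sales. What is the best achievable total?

Filling by ratio: barley squares + protein crunch + bran flakes + choco pillows + corn puffs for 1153, with 1 cm left unused.
Replace barley squares and protein crunch with nut clusters: the trade gains 5 net, giving 1158 at 98 cm.
The closest alternative, barley squares + protein crunch + bran flakes + choco pillows + corn puffs, reaches only 1153.

1158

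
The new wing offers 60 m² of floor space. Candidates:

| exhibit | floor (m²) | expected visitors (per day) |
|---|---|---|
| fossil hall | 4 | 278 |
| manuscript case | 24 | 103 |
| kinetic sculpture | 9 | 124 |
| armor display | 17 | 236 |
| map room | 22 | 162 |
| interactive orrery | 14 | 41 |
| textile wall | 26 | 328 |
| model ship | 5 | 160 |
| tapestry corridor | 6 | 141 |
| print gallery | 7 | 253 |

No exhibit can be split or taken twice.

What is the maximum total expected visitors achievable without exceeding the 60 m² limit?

Greedy by ratio would take fossil hall + kinetic sculpture + armor display + model ship + tapestry corridor + print gallery: 48 m² used, total 1192.
The 17 m² tied up in armor display is better spent on textile wall — total rises to 1284 (57 m²).
Nothing else within 60 m² beats 1284.

1284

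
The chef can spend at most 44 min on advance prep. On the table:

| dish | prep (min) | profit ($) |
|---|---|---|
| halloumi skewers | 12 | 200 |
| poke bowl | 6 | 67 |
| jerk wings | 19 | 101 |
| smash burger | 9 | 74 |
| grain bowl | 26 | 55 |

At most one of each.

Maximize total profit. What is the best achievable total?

375

The ratio heuristic lands on halloumi skewers + poke bowl + smash burger (341) but leaves 17 min idle.
The 6 min tied up in poke bowl is better spent on jerk wings — total rises to 375 (40 min).
Runner-up halloumi skewers + poke bowl + jerk wings tops out at 368.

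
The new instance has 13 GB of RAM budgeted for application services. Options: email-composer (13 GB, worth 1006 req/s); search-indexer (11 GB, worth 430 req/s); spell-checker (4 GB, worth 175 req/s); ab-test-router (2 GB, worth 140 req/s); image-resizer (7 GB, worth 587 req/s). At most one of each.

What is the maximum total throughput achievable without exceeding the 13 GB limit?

Greedy by ratio would take spell-checker + ab-test-router + image-resizer: 13 GB used, total 902.
The 13 GB tied up in spell-checker and ab-test-router and image-resizer is better spent on email-composer — total rises to 1006 (13 GB).

1006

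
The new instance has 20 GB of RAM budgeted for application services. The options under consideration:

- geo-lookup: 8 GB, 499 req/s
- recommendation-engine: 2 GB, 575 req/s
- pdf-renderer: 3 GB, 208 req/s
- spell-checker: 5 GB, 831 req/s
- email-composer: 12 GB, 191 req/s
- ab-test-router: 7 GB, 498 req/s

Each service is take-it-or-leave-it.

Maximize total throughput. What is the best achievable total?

2113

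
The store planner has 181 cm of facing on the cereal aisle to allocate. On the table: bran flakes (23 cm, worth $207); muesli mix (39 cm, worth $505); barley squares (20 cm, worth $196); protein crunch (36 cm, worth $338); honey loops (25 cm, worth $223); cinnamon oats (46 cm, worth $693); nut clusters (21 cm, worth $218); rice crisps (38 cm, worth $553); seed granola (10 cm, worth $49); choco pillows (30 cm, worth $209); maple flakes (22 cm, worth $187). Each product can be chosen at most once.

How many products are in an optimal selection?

5

Optimal total is 2307.
muesli mix + protein crunch + cinnamon oats + nut clusters + rice crisps hits 2307 at 180 cm.
All optima have 5 products.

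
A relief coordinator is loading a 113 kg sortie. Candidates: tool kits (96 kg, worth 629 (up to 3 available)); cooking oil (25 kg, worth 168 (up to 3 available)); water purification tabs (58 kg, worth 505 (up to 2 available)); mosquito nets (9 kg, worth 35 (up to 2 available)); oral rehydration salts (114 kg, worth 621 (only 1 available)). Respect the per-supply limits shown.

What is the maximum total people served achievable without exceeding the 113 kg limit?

841

The ratio ordering already packs tightly: 2×cooking oil + water purification tabs, 108 kg, 841.
Nothing else within 113 kg beats 841.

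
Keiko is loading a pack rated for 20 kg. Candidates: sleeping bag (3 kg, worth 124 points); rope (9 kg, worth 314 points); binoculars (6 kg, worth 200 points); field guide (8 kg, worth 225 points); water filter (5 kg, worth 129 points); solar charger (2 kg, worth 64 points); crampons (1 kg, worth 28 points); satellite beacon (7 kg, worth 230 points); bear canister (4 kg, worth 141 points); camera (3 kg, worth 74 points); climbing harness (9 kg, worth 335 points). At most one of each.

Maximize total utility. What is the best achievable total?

723

By utility per kg: sleeping bag 41.33, climbing harness 37.22, bear canister 35.25, rope 34.89 lead.
A density-first pass picks sleeping bag + solar charger + crampons + bear canister + climbing harness — 692 at 19 kg.
Dropping crampons and bear canister frees 5 kg; slotting in binoculars (6 kg) lifts the total to 723 at 20 kg.
That's the maximum — no swap from here does better than 723.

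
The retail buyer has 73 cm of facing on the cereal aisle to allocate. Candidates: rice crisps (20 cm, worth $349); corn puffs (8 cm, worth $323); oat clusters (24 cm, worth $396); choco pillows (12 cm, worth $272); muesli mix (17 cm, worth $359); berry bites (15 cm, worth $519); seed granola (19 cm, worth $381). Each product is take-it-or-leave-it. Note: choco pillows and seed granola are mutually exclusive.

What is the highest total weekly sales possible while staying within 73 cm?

By weekly sales per cm: corn puffs 40.38, berry bites 34.60, choco pillows 22.67, muesli mix 21.12 lead.
Best packing: rice crisps + corn puffs + choco pillows + muesli mix + berry bites — 72 cm, 1822 total.
Runner-up corn puffs + oat clusters + berry bites + seed granola tops out at 1619.

1822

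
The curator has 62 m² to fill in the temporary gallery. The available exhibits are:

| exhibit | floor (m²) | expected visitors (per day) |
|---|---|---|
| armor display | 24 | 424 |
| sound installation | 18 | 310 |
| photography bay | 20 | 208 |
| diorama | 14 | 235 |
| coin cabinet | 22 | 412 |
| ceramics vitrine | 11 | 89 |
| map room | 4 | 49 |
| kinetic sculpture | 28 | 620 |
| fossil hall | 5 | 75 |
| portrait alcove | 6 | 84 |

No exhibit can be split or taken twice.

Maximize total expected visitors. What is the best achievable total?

1191

Density check — kinetic sculpture 22.14, coin cabinet 18.73, armor display 17.67, sound installation 17.22 are the best per m².
Coin cabinet + kinetic sculpture + fossil hall + portrait alcove uses 61 of the 62 m² and totals 1191.
An exhaustive check of the 1024 subsets confirms 1191.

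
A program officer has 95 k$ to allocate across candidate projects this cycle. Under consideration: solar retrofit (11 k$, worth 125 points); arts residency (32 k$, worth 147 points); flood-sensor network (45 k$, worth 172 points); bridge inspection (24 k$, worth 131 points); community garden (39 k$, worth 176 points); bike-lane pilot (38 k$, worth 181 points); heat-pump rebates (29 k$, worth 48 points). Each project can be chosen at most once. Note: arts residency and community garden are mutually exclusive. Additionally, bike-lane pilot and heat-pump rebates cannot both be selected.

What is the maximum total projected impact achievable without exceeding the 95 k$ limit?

482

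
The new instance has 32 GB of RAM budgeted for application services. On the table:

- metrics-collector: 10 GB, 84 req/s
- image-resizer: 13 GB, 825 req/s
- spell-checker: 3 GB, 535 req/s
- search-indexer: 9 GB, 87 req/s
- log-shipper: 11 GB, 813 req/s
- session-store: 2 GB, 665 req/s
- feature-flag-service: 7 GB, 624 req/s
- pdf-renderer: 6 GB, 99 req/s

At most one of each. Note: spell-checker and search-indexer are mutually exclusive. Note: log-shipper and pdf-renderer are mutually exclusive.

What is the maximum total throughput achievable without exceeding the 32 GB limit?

Taking image-resizer + spell-checker + log-shipper + session-store: 29 GB used, 2838 in throughput.
The spare 3 GB is too small for any remaining service, and no feasible exchange beats 2838.

2838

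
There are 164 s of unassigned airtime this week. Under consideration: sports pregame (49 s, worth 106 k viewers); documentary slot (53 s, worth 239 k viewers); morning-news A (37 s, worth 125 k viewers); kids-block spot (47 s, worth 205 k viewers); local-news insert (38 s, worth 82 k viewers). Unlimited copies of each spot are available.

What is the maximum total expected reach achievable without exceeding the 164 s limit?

3×documentary slot uses 159 of the 164 s and totals 717.

717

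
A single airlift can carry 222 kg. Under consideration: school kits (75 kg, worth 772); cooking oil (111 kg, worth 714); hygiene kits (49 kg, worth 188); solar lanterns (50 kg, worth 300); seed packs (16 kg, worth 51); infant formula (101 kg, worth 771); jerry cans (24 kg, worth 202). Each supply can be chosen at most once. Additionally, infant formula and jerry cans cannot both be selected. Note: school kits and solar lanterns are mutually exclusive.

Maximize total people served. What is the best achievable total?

1688

School kits + cooking oil + jerry cans uses 210 of the 222 kg and totals 1688.
Next best is school kits + seed packs + infant formula at 1594 (192 kg) — short by 94.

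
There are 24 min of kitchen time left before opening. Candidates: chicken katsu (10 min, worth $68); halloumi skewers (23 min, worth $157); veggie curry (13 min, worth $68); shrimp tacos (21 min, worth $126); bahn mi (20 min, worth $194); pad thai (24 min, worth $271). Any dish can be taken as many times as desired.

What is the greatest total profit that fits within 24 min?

The ratio ordering already packs tightly: pad thai, 24 min, 271.

271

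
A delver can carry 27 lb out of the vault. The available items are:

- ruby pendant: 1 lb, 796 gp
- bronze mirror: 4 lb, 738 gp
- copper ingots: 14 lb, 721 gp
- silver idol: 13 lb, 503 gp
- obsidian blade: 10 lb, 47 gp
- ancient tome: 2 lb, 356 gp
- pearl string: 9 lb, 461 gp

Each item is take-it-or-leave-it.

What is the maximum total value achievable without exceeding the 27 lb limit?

By value per lb: ruby pendant 796.00, bronze mirror 184.50, ancient tome 178.00, copper ingots 51.50 lead.
The ratio ordering already packs tightly: ruby pendant + bronze mirror + copper ingots + ancient tome, 21 lb, 2611.
Next best is ruby pendant + bronze mirror + silver idol + pearl string at 2498 (27 lb) — short by 113.

2611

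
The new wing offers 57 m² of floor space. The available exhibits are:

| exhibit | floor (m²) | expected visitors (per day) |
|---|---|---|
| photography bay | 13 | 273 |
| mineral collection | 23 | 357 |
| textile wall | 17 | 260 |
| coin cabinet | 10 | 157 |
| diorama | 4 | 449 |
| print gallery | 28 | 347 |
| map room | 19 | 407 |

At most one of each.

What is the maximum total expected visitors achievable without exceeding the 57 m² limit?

1389

The ratio heuristic lands on photography bay + coin cabinet + diorama + map room (1286) but leaves 11 m² idle.
The 10 m² tied up in coin cabinet is better spent on textile wall — total rises to 1389 (53 m²).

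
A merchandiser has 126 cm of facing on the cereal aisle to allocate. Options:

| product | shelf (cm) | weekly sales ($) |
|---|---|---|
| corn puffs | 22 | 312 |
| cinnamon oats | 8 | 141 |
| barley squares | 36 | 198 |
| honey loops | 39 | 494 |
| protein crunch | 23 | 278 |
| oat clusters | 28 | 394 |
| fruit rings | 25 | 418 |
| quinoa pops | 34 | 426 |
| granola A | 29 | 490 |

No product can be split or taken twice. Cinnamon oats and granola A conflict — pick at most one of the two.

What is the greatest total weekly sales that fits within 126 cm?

1796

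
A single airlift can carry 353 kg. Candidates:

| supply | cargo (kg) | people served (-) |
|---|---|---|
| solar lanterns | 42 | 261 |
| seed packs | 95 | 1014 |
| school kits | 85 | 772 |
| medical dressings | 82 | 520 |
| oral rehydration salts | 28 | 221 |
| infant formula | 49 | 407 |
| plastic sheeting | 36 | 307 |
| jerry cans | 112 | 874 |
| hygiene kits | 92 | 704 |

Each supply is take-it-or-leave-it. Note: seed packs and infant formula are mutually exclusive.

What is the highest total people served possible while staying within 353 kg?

3058

Solar lanterns + seed packs + school kits + plastic sheeting + hygiene kits uses 350 of the 353 kg and totals 3058.
The closest alternative, seed packs + school kits + oral rehydration salts + plastic sheeting + hygiene kits, reaches only 3018.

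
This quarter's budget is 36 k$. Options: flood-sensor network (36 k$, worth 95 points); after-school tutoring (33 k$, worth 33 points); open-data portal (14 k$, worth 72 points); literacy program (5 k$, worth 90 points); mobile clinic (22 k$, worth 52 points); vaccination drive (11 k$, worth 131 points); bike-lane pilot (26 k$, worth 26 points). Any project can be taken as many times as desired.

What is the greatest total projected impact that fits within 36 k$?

Taking 7×literacy program: 35 k$ used, 630 in projected impact.
No other feasible combination exceeds 630.

630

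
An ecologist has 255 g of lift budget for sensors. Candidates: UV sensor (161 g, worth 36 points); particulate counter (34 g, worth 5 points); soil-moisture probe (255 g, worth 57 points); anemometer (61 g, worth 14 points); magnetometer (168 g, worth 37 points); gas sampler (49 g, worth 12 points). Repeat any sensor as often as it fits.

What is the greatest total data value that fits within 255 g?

60

Density check — gas sampler 0.24, anemometer 0.23, UV sensor 0.22 are the best per g.
Taking 5×gas sampler: 245 g used, 60 in data value.
The spare 10 g is too small for any remaining sensor, and no exchange beats 60.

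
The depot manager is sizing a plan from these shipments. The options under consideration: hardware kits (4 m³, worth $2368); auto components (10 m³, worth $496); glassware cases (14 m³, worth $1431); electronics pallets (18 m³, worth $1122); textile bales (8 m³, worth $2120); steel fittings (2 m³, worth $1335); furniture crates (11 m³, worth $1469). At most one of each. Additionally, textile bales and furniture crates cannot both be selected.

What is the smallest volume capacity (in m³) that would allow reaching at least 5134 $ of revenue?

Look for the lowest-volume combination reaching 5134.
Taking hardware kits + textile bales + steel fittings gives 5823 (≥ 5134) for 14 m³.
Any bundle with less than 14 m³ falls short of 5134.

14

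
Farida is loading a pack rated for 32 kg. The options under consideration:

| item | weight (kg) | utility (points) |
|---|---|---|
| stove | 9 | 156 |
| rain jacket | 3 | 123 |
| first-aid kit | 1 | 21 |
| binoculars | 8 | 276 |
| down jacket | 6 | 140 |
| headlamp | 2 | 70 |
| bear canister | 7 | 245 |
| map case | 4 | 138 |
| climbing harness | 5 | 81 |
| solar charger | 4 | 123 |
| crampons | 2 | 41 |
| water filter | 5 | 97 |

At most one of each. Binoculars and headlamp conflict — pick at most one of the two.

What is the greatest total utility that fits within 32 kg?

1045

Best packing: rain jacket + binoculars + down jacket + bear canister + map case + solar charger — 32 kg, 1045 total.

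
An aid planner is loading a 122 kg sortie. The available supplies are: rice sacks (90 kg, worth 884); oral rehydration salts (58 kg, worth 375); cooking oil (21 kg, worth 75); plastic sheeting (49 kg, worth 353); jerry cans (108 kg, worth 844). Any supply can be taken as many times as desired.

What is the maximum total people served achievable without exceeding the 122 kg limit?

By people served per kg: rice sacks 9.82, jerry cans 7.81, plastic sheeting 7.20 lead.
The ratio ordering already packs tightly: rice sacks + cooking oil, 111 kg, 959.
No other feasible combination exceeds 959.

959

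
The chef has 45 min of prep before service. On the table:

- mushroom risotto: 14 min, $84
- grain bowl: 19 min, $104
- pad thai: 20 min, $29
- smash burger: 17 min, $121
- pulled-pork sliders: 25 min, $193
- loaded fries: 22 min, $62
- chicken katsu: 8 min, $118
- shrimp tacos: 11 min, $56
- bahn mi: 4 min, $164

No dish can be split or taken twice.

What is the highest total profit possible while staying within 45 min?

Density check — bahn mi 41.00, chicken katsu 14.75, pulled-pork sliders 7.72 are the best per min.
Greedy by ratio would take pulled-pork sliders + chicken katsu + bahn mi: 37 min used, total 475.
Dropping pulled-pork sliders frees 25 min; slotting in mushroom risotto + smash burger (31 min) lifts the total to 487 at 43 min.
No other feasible combination exceeds 487.

487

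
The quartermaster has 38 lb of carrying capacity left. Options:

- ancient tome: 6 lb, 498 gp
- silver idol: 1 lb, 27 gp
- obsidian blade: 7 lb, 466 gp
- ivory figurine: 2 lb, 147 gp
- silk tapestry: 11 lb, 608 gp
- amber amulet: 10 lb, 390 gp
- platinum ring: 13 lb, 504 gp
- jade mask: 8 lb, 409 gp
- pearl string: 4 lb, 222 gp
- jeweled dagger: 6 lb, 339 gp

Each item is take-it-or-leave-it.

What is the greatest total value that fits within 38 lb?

2350

By value per lb: ancient tome 83.00, ivory figurine 73.50, obsidian blade 66.57, jeweled dagger 56.50 lead.
Taking the top-ratio items first gives ancient tome + silver idol + obsidian blade + ivory figurine + silk tapestry + pearl string + jeweled dagger for 2307 (37 lb).
Replace silver idol and jeweled dagger with jade mask: the trade gains 43 net, giving 2350 at 38 lb.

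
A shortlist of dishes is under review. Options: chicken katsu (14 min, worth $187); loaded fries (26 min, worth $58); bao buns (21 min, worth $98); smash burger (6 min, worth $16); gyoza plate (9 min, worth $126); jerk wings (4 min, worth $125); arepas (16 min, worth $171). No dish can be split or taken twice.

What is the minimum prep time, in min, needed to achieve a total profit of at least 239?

Minimise min subject to total profit ≥ 239.
gyoza plate + jerk wings: 251 profit at 13 min.
Below 13 min the best achievable stays under 239.

13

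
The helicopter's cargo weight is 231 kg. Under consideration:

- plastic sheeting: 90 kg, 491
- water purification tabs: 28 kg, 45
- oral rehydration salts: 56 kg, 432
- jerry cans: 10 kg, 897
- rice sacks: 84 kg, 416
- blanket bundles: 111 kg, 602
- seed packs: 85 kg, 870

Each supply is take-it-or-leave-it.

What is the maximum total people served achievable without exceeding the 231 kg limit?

2369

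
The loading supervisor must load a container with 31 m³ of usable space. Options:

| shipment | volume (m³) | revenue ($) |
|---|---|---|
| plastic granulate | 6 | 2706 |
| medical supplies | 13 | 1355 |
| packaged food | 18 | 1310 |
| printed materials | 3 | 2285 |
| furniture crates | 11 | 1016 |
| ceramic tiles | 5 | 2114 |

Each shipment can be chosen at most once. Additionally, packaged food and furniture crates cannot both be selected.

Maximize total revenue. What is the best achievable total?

The ratio ordering already packs tightly: plastic granulate + medical supplies + printed materials + ceramic tiles, 27 m³, 8460.
Next best is plastic granulate + printed materials + furniture crates + ceramic tiles at 8121 (25 m³) — short by 339.

8460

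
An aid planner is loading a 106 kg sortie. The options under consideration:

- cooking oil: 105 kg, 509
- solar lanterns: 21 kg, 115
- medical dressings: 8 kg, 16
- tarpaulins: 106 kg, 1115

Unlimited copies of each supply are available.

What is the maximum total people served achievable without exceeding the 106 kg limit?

1115

Tarpaulins uses 106 of the 106 kg and totals 1115.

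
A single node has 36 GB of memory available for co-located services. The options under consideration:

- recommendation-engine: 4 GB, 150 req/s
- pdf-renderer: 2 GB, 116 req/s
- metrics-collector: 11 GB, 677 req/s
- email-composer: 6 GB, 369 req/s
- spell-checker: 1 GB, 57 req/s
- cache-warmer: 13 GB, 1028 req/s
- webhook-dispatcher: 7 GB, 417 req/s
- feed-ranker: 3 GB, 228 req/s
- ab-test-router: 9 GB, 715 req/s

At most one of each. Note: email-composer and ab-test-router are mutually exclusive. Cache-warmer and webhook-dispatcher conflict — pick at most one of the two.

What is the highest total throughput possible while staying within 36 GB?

The ratio ordering already packs tightly: metrics-collector + cache-warmer + feed-ranker + ab-test-router, 36 GB, 2648.
An exhaustive check of the 512 subsets confirms 2648.

2648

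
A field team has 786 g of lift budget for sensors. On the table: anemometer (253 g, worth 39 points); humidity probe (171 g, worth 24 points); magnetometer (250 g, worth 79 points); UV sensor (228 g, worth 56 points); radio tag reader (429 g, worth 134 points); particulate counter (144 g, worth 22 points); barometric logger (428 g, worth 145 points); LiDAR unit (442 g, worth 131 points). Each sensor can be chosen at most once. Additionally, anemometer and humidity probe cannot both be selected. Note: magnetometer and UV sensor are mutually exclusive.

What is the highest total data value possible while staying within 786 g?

224

Best packing: magnetometer + barometric logger — 678 g, 224 total.
The spare 108 g is too small for any remaining sensor, and no feasible exchange beats 224.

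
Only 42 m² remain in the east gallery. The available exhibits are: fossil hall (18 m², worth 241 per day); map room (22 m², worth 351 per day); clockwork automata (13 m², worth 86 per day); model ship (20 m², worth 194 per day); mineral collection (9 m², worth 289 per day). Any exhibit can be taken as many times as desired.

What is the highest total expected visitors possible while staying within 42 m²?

Best packing: 4×mineral collection — 36 m², 1156 total.
Every other selection either busts 42 m² or fails to beat 1156.

1156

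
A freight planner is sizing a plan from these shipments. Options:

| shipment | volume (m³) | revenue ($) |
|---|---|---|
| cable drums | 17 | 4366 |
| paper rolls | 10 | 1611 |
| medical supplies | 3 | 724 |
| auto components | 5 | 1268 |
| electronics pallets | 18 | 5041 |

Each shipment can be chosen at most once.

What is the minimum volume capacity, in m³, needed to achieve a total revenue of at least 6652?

26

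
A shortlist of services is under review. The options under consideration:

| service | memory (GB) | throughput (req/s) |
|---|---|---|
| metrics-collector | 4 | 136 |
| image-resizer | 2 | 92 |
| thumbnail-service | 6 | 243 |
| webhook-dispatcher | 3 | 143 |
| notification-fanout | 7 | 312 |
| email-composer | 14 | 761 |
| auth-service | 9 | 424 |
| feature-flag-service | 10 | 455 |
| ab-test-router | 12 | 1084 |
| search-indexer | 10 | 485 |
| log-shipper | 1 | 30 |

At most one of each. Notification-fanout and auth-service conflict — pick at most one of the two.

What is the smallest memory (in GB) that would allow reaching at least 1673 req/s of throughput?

Minimise GB subject to total throughput ≥ 1673.
Taking webhook-dispatcher + feature-flag-service + ab-test-router gives 1682 (≥ 1673) for 25 GB.
No combination under 25 GB hits 1673.

25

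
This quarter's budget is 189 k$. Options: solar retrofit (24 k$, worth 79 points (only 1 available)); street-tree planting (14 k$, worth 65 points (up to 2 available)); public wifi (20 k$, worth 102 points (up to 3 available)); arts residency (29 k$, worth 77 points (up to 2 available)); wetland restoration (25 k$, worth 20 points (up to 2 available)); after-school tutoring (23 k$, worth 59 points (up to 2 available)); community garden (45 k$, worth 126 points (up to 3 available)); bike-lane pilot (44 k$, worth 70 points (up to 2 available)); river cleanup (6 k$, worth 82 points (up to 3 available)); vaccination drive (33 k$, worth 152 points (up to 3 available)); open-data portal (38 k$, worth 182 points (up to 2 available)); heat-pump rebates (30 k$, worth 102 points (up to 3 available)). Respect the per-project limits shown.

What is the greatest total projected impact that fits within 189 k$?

1068

The ratio heuristic lands on 2×street-tree planting + 3×public wifi + 3×river cleanup + 2×open-data portal (1046) but leaves 7 k$ idle.
The 28 k$ tied up in 2×street-tree planting is better spent on vaccination drive — total rises to 1068 (187 k$).
Nothing else within 189 k$ beats 1068.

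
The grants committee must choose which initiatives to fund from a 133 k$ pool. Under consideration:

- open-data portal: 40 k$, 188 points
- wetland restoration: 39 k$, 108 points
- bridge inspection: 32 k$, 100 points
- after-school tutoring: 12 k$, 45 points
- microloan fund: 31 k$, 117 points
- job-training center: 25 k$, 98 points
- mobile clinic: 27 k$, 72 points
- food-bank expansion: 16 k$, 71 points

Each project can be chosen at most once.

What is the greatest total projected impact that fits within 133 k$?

521

The ratio heuristic lands on open-data portal + after-school tutoring + microloan fund + job-training center + food-bank expansion (519) but leaves 9 k$ idle.
The 25 k$ tied up in job-training center is better spent on bridge inspection — total rises to 521 (131 k$).
The closest alternative, open-data portal + after-school tutoring + microloan fund + job-training center + food-bank expansion, reaches only 519.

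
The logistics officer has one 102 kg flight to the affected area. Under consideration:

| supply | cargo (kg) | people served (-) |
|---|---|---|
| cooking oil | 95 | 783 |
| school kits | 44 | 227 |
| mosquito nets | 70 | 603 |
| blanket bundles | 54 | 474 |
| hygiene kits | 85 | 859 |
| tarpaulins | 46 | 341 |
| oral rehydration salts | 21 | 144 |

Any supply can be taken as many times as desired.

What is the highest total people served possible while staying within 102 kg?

859

By people served per kg: hygiene kits 10.11, blanket bundles 8.78, mosquito nets 8.61, cooking oil 8.24 lead.
Hygiene kits uses 85 of the 102 kg and totals 859.
Every other selection either busts 102 kg or fails to beat 859.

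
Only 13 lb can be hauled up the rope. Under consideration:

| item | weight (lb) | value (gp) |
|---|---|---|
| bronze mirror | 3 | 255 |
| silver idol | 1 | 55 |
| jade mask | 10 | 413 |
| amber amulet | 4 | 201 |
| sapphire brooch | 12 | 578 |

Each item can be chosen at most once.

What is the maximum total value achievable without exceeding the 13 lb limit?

The ratio heuristic lands on bronze mirror + silver idol + amber amulet (511) but leaves 5 lb idle.
The 5 lb tied up in silver idol and amber amulet is better spent on jade mask — total rises to 668 (13 lb).

668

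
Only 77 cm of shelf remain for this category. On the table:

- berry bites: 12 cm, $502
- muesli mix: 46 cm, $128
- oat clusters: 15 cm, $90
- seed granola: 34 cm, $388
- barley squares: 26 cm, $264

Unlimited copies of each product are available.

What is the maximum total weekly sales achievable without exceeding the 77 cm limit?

By weekly sales per cm: berry bites 41.83, seed granola 11.41, barley squares 10.15 lead.
The ratio ordering already packs tightly: 6×berry bites, 72 cm, 3012.

3012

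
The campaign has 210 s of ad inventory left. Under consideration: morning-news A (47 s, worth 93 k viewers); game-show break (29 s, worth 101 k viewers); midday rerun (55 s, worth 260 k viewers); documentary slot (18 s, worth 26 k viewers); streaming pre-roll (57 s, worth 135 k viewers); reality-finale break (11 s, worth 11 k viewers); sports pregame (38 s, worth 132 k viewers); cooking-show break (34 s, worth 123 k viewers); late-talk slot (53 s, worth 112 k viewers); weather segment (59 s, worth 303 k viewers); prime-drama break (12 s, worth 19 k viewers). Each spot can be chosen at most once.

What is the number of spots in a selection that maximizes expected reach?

6

Optimal total is 848.
One optimal bundle: midday rerun + reality-finale break + sports pregame + cooking-show break + weather segment + prime-drama break (209 s).
All optima have 6 spots.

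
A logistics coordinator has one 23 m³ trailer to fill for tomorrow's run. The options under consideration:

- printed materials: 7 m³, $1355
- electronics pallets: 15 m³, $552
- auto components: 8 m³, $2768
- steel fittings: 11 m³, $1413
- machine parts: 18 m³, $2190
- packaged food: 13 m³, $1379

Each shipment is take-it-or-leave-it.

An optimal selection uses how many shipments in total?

2

Best achievable revenue is 4181.
auto components + steel fittings hits 4181 at 19 m³.
All optima have 2 shipments.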